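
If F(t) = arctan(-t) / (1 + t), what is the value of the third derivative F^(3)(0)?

Multiply the two series term by term and collect like powers.
The coefficient of t^3 in the expansion is -2/3, so F′′′(0) = 3! * (-2/3) = -4.

-4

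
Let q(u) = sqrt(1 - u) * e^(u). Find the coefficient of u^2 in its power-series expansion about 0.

-1/8

Write out both Maclaurin series and multiply, keeping only the needed powers.
q(0) = 1
q′(0) = 1/2
q′′(0) = -1/4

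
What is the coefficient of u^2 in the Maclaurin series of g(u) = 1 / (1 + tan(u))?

1

Expand as Σ (-1)^k u^k with u equal to the inner function's series.
[u^0] = 1;  [u^1] = -1;  [u^2] = 1.
So c_2 = g′′(0)/2! = 1.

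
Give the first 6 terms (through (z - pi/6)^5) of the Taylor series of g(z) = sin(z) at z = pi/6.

[(z - pi/6)^0] = 1/2;  [(z - pi/6)^1] = sqrt(3)/2;  [(z - pi/6)^2] = -1/4;  [(z - pi/6)^3] = -sqrt(3)/12;  [(z - pi/6)^4] = 1/48;  [(z - pi/6)^5] = sqrt(3)/240.

sqrt(3)*(z - pi/6)^5/240 + (z - pi/6)^4/48 - sqrt(3)*(z - pi/6)^3/12 - (z - pi/6)^2/4 + sqrt(3)*(z - pi/6)/2 + 1/2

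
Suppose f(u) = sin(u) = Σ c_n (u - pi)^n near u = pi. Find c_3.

1/6

f(pi) = 0
f′(pi) = -1
f′′(pi) = 0
f′′′(pi) = 1
So c_3 = f′′′(pi)/3! = 1/6.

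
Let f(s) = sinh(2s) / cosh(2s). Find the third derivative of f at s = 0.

-16

Write the quotient as an unknown series and match coefficients against numerator = denominator · series.
The coefficient of s^3 in the expansion is -8/3, so f′′′(0) = 3! * (-8/3) = -16.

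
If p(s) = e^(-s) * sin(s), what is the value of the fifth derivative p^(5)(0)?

-4

Take the Cauchy product of the two expansions.
From the series, [s^5] p = -1/30; multiply by 5! = 120 to get -4.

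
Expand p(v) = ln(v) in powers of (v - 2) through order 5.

p(2) = ln(2)
p′(2) = 1/2
p′′(2) = -1/4
p′′′(2) = 1/4
p^(4)(2) = -3/8
p^(5)(2) = 3/4
The Taylor polynomial is Σ p^(k)(2)/k! · (v - 2)^k.

(v - 2)^5/160 - (v - 2)^4/64 + (v - 2)^3/24 - (v - 2)^2/8 + (v - 2)/2 + ln(2)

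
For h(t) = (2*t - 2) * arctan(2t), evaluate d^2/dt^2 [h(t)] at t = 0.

Multiply each power in the prefactor through the base expansion.
From the series, [t^2] h = 4; multiply by 2! = 2 to get 8.

8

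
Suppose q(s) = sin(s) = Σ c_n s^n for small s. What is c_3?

[s^0] = 0;  [s^1] = 1;  [s^2] = 0;  [s^3] = -1/6.
So c_3 = q′′′(0)/3! = -1/6.

-1/6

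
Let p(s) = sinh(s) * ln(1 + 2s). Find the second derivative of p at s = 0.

Write out both Maclaurin series and multiply, keeping only the needed powers.
The coefficient of s^2 in the expansion is 2, so p′′(0) = 2! * (2) = 4.

4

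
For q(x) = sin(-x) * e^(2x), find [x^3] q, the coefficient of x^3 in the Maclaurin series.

Write out both Maclaurin series and multiply, keeping only the needed powers.

-11/6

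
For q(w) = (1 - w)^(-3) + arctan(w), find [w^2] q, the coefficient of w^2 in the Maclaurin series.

Expand each term separately and add.
q(0) = 1
q′(0) = 4
q′′(0) = 12
Then c_k = q^(k)(0)/k! gives each Taylor coefficient.

6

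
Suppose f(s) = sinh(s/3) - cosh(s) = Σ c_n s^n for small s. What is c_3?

Combine the two series term by term.
f(0) = -1
f′(0) = 1/3
f′′(0) = -1
f′′′(0) = 1/27
Dividing each by k! gives the coefficients c_0, ..., c_3.

1/162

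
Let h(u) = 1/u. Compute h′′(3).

From the series, [(u - 3)^2] h = 1/27; multiply by 2! = 2 to get 2/27.

2/27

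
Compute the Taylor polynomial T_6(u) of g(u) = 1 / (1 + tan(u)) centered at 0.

122*u^6/45 - 32*u^5/15 + 5*u^4/3 - 4*u^3/3 + u^2 - u + 1

Use the geometric series for the reciprocal, then substitute.
g(0) = 1
g′(0) = -1
g′′(0) = 2
g′′′(0) = -8
g^(4)(0) = 40
g^(5)(0) = -256
g^(6)(0) = 1952
Then c_k = g^(k)(0)/k! gives each Taylor coefficient.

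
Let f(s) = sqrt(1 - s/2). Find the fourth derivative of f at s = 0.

-15/256

Use the known series and substitute for the argument.
From the series, [s^4] f = -5/2048; multiply by 4! = 24 to get -15/256.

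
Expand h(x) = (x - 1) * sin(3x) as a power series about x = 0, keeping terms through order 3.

9*x^3/2 + 3*x^2 - 3*x

Distribute the polynomial across the series and collect like powers.
h(0) = 0
h′(0) = -3
h′′(0) = 6
h′′′(0) = 27
Then c_k = h^(k)(0)/k! gives each Taylor coefficient.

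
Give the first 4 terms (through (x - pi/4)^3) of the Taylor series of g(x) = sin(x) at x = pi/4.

Compute the successive derivatives at the expansion point and divide by k!.
g(pi/4) = sqrt(2)/2
g′(pi/4) = sqrt(2)/2
g′′(pi/4) = -sqrt(2)/2
g′′′(pi/4) = -sqrt(2)/2
The Taylor polynomial is Σ g^(k)(pi/4)/k! · (x - pi/4)^k.

-sqrt(2)*(x - pi/4)^3/12 - sqrt(2)*(x - pi/4)^2/4 + sqrt(2)*(x - pi/4)/2 + sqrt(2)/2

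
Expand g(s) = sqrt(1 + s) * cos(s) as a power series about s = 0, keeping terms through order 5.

13*s^5/768 + 25*s^4/384 - 3*s^3/16 - 5*s^2/8 + s/2 + 1

Expand each factor separately, then convolve coefficients.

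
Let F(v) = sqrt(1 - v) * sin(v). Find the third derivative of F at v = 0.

Write out both Maclaurin series and multiply, keeping only the needed powers.
The coefficient of v^3 in the expansion is -7/24, so F′′′(0) = 3! * (-7/24) = -7/4.

-7/4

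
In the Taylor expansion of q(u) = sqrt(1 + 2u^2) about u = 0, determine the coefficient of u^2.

1

q(0) = 1
q′(0) = 0
q′′(0) = 2
So c_2 = q′′(0)/2! = 1.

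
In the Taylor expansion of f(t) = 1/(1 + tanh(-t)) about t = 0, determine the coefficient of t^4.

1/3

Let u equal the inner series; expand the outer function in u and truncate.
[t^0] = 1;  [t^1] = 1;  [t^2] = 1;  [t^3] = 2/3;  [t^4] = 1/3.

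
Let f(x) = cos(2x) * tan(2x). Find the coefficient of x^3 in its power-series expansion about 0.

-4/3

Expand each factor separately, then convolve coefficients.
[x^0] = 0;  [x^1] = 2;  [x^2] = 0;  [x^3] = -4/3.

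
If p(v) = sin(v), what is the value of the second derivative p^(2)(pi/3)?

-sqrt(3)/2

From the series, [(v - pi/3)^2] p = -sqrt(3)/4; multiply by 2! = 2 to get -sqrt(3)/2.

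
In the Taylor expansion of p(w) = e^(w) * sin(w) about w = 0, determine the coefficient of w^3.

1/3

Multiply the two series term by term and collect like powers.
p(0) = 0
p′(0) = 1
p′′(0) = 2
p′′′(0) = 2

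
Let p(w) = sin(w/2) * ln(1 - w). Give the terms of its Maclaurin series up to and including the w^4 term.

-7*w^4/48 - w^3/4 - w^2/2

Multiply the two series term by term and collect like powers.
p(0) = 0
p′(0) = 0
p′′(0) = -1
p′′′(0) = -3/2
p^(4)(0) = -7/2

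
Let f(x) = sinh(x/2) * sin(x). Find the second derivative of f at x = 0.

1

Multiply the two series term by term and collect like powers.
From the series, [x^2] f = 1/2; multiply by 2! = 2 to get 1.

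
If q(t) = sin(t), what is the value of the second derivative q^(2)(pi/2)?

-1

The coefficient of (t - pi/2)^2 in the expansion is -1/2, so q′′(pi/2) = 2! * (-1/2) = -1.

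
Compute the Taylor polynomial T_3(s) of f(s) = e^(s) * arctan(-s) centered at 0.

Multiply the two series term by term and collect like powers.
f(0) = 0
f′(0) = -1
f′′(0) = -2
f′′′(0) = -1
Then c_k = f^(k)(0)/k! gives each Taylor coefficient.

-s^3/6 - s^2 - s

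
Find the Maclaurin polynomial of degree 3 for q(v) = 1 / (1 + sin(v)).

-5*v^3/6 + v^2 - v + 1

Expand as Σ (-1)^k u^k with u equal to the inner function's series.
[v^0] = 1;  [v^1] = -1;  [v^2] = 1;  [v^3] = -5/6.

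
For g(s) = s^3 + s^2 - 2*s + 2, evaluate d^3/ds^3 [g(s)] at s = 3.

Compute the successive derivatives at the expansion point and divide by k!.
The coefficient of (s - 3)^3 in the expansion is 1, so g′′′(3) = 3! * (1) = 6.

6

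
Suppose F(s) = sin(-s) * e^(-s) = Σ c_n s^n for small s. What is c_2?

Expand each factor separately, then convolve coefficients.
F(0) = 0
F′(0) = -1
F′′(0) = 2
The Taylor polynomial is Σ F^(k)(0)/k! · s^k.

1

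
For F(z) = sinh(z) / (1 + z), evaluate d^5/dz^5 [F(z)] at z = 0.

141

Take the Cauchy product of the two expansions.
The coefficient of z^5 in the expansion is 47/40, so F^(5)(0) = 5! * (47/40) = 141.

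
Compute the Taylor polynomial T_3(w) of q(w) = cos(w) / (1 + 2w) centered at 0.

-7*w^3 + 7*w^2/2 - 2*w + 1

Take the Cauchy product of the two expansions.
[w^0] = 1;  [w^1] = -2;  [w^2] = 7/2;  [w^3] = -7.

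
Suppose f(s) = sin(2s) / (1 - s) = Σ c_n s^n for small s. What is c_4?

Expand 1/(denominator) as a geometric series and multiply by the numerator's series.
[s^0] = 0;  [s^1] = 2;  [s^2] = 2;  [s^3] = 2/3;  [s^4] = 2/3.
So c_4 = f^(4)(0)/4! = 2/3.

2/3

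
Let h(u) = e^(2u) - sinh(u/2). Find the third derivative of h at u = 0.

Add the two expansions coefficient-wise.
The coefficient of u^3 in the expansion is 21/16, so h′′′(0) = 3! * (21/16) = 63/8.

63/8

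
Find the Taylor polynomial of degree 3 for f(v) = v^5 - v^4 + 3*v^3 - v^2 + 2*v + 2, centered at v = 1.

Use the known series and substitute for the argument.
f(1) = 6
f′(1) = 10
f′′(1) = 24
f′′′(1) = 54

9*(v - 1)^3 + 12*(v - 1)^2 + 10*(v - 1) + 6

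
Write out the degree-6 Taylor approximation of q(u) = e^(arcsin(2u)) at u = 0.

Compose series: expand the inner function first, then feed it into the outer expansion.

68*u^6/9 + 16*u^5/3 + 10*u^4/3 + 8*u^3/3 + 2*u^2 + 2*u + 1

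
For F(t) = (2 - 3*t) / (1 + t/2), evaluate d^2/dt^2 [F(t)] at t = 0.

4

Shift and add copies of the series according to the polynomial's terms.
From the series, [t^2] F = 2; multiply by 2! = 2 to get 4.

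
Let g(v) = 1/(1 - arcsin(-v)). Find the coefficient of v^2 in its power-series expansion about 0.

Substitute the inner expansion into the outer series and collect powers.
g(0) = 1
g′(0) = -1
g′′(0) = 2

1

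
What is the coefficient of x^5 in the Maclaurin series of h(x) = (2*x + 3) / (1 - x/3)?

1/27

Shift and add copies of the series according to the polynomial's terms.
h(0) = 3
h′(0) = 3
h′′(0) = 2
h′′′(0) = 2
h^(4)(0) = 8/3
h^(5)(0) = 40/9
Then c_k = h^(k)(0)/k! gives each Taylor coefficient.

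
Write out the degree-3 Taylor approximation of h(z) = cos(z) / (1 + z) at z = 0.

-z^3/2 + z^2/2 - z + 1

Expand each factor separately, then convolve coefficients.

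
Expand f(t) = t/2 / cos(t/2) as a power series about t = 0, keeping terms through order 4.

t^3/16 + t/2

Write the quotient as an unknown series and match coefficients against numerator = denominator · series.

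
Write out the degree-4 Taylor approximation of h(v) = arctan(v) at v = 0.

-v^3/3 + v

Apply the Taylor formula c_k = f^(k)(a)/k!.
h(0) = 0
h′(0) = 1
h′′(0) = 0
h′′′(0) = -2
h^(4)(0) = 0
Then c_k = h^(k)(0)/k! gives each Taylor coefficient.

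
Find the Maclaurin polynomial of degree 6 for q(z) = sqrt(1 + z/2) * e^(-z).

-16793*z^6/2949120 + 1781*z^5/122880 - 53*z^4/2048 - z^3/384 + 7*z^2/32 - 3*z/4 + 1

Multiply the two series term by term and collect like powers.
q(0) = 1
q′(0) = -3/4
q′′(0) = 7/16
q′′′(0) = -1/64
q^(4)(0) = -159/256
q^(5)(0) = 1781/1024
q^(6)(0) = -16793/4096
Then c_k = q^(k)(0)/k! gives each Taylor coefficient.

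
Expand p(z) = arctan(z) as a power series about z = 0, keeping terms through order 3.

-z^3/3 + z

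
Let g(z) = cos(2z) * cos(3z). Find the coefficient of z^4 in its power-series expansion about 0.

Multiply the two series term by term and collect like powers.
[z^0] = 1;  [z^1] = 0;  [z^2] = -13/2;  [z^3] = 0;  [z^4] = 313/24.

313/24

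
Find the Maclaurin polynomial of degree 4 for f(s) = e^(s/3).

s^4/1944 + s^3/162 + s^2/18 + s/3 + 1

Compute the successive derivatives at the expansion point and divide by k!.
f(0) = 1
f′(0) = 1/3
f′′(0) = 1/9
f′′′(0) = 1/27
f^(4)(0) = 1/81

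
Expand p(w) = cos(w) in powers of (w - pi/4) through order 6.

p(pi/4) = sqrt(2)/2
p′(pi/4) = -sqrt(2)/2
p′′(pi/4) = -sqrt(2)/2
p′′′(pi/4) = sqrt(2)/2
p^(4)(pi/4) = sqrt(2)/2
p^(5)(pi/4) = -sqrt(2)/2
p^(6)(pi/4) = -sqrt(2)/2
Dividing each by k! gives the coefficients c_0, ..., c_6.

-sqrt(2)*(w - pi/4)^6/1440 - sqrt(2)*(w - pi/4)^5/240 + sqrt(2)*(w - pi/4)^4/48 + sqrt(2)*(w - pi/4)^3/12 - sqrt(2)*(w - pi/4)^2/4 - sqrt(2)*(w - pi/4)/2 + sqrt(2)/2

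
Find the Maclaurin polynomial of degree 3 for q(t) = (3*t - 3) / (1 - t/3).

2*t^3/9 + 2*t^2/3 + 2*t - 3

Shift and add copies of the series according to the polynomial's terms.
q(0) = -3
q′(0) = 2
q′′(0) = 4/3
q′′′(0) = 4/3
The Taylor polynomial is Σ q^(k)(0)/k! · t^k.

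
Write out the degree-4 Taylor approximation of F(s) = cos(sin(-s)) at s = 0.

5*s^4/24 - s^2/2 + 1

Plug the Maclaurin series of the inner function into that of the outer and collect terms.
F(0) = 1
F′(0) = 0
F′′(0) = -1
F′′′(0) = 0
F^(4)(0) = 5
Then c_k = F^(k)(0)/k! gives each Taylor coefficient.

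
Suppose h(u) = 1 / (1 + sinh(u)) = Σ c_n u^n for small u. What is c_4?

Write 1/(1+u) = 1 - u + u^2 - u^3 + ... and substitute the series for u.
h(0) = 1
h′(0) = -1
h′′(0) = 2
h′′′(0) = -7
h^(4)(0) = 32
So c_4 = h^(4)(0)/4! = 4/3.

4/3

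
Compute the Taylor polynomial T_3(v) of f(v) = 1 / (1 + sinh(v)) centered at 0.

-7*v^3/6 + v^2 - v + 1

Expand as Σ (-1)^k u^k with u equal to the inner function's series.
f(0) = 1
f′(0) = -1
f′′(0) = 2
f′′′(0) = -7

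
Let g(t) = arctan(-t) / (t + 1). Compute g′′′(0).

Expand 1/(denominator) as a geometric series and multiply by the numerator's series.
The coefficient of t^3 in the expansion is -2/3, so g′′′(0) = 3! * (-2/3) = -4.

-4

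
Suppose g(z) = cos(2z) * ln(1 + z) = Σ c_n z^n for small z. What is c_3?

-5/3

Take the Cauchy product of the two expansions.
g(0) = 0
g′(0) = 1
g′′(0) = -1
g′′′(0) = -10
So c_3 = g′′′(0)/3! = -5/3.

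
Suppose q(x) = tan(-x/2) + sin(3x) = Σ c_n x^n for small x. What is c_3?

Expand each term separately and add.

-109/24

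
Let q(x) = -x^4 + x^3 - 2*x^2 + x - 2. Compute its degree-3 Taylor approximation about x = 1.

-3*(x - 1)^3 - 5*(x - 1)^2 - 4*(x - 1) - 3

q(1) = -3
q′(1) = -4
q′′(1) = -10
q′′′(1) = -18
Dividing each by k! gives the coefficients c_0, ..., c_3.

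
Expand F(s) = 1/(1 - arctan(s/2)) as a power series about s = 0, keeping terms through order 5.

s^5/160 + s^4/48 + s^3/12 + s^2/4 + s/2 + 1

Substitute the inner expansion into the outer series and collect powers.
F(0) = 1
F′(0) = 1/2
F′′(0) = 1/2
F′′′(0) = 1/2
F^(4)(0) = 1/2
F^(5)(0) = 3/4
Dividing each by k! gives the coefficients c_0, ..., c_5.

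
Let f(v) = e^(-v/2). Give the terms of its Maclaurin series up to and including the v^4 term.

v^4/384 - v^3/48 + v^2/8 - v/2 + 1

f(0) = 1
f′(0) = -1/2
f′′(0) = 1/4
f′′′(0) = -1/8
f^(4)(0) = 1/16
The Taylor polynomial is Σ f^(k)(0)/k! · v^k.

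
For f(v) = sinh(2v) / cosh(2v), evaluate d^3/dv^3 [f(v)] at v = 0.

Divide the numerator series by the denominator series (power-series long division).
From the series, [v^3] f = -8/3; multiply by 3! = 6 to get -16.

-16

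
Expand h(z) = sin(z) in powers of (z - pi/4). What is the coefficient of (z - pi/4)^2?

-sqrt(2)/4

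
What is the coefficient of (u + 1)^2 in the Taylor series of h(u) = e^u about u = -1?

e^(-1)/2

h(-1) = e^(-1)
h′(-1) = e^(-1)
h′′(-1) = e^(-1)
Dividing each by k! gives the coefficients c_0, ..., c_2.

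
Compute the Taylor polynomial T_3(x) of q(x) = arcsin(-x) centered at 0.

-x^3/6 - x

Apply the Taylor formula c_k = f^(k)(a)/k!.
q(0) = 0
q′(0) = -1
q′′(0) = 0
q′′′(0) = -1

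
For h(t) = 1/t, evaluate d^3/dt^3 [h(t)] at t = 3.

The coefficient of (t - 3)^3 in the expansion is -1/81, so h′′′(3) = 3! * (-1/81) = -2/27.

-2/27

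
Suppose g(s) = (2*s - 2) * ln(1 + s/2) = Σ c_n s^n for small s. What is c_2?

5/4

Distribute the polynomial across the series and collect like powers.
g(0) = 0
g′(0) = -1
g′′(0) = 5/2
So c_2 = g′′(0)/2! = 5/4.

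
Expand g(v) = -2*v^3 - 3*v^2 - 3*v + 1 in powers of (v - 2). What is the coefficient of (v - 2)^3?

Compute the successive derivatives at the expansion point and divide by k!.
g(2) = -33
g′(2) = -39
g′′(2) = -30
g′′′(2) = -12

-2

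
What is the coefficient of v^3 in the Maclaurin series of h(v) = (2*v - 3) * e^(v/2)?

Distribute the polynomial across the series and collect like powers.
h(0) = -3
h′(0) = 1/2
h′′(0) = 5/4
h′′′(0) = 9/8
Then c_k = h^(k)(0)/k! gives each Taylor coefficient.

3/16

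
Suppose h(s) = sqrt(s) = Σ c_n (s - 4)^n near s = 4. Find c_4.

-5/16384

Differentiate repeatedly and evaluate at the center.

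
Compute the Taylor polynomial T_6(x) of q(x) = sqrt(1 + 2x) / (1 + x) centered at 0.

-61*x^6/16 + 5*x^5/2 - 13*x^4/8 + x^3 - x^2/2 + 1

Multiply the two series term by term and collect like powers.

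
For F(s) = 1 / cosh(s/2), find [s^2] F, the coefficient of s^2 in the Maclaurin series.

Invert the denominator's series and multiply.

-1/8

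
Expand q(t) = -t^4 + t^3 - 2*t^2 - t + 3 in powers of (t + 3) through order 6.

-(t + 3)^4 + 13*(t + 3)^3 - 65*(t + 3)^2 + 146*(t + 3) - 120

Use the known series and substitute for the argument.
q(-3) = -120
q′(-3) = 146
q′′(-3) = -130
q′′′(-3) = 78
q^(4)(-3) = -24
q^(5)(-3) = 0
q^(6)(-3) = 0
The Taylor polynomial is Σ q^(k)(-3)/k! · (t + 3)^k.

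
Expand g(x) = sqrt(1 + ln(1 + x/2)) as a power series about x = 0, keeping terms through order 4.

-143*x^4/6144 + 17*x^3/384 - 3*x^2/32 + x/4 + 1

Substitute the inner expansion into the outer series and collect powers.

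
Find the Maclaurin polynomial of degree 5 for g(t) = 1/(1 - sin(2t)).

Let u equal the inner series; expand the outer function in u and truncate.
g(0) = 1
g′(0) = 2
g′′(0) = 8
g′′′(0) = 40
g^(4)(0) = 256
g^(5)(0) = 1952

244*t^5/15 + 32*t^4/3 + 20*t^3/3 + 4*t^2 + 2*t + 1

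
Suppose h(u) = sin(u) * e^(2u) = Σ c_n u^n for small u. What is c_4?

Expand each factor separately, then convolve coefficients.
h(0) = 0
h′(0) = 1
h′′(0) = 4
h′′′(0) = 11
h^(4)(0) = 24
Then c_k = h^(k)(0)/k! gives each Taylor coefficient.

1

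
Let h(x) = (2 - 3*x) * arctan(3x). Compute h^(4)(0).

648

Shift and add copies of the series according to the polynomial's terms.
From the series, [x^4] h = 27; multiply by 4! = 24 to get 648.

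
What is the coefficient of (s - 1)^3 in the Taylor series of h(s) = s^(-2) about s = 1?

h(1) = 1
h′(1) = -2
h′′(1) = 6
h′′′(1) = -24
So c_3 = h′′′(1)/3! = -4.

-4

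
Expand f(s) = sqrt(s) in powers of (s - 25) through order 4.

-(s - 25)^4/2000000 + (s - 25)^3/50000 - (s - 25)^2/1000 + (s - 25)/10 + 5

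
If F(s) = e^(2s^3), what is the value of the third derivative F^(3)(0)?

12

From the series, [s^3] F = 2; multiply by 3! = 6 to get 12.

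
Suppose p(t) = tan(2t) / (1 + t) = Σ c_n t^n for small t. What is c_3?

14/3

Write out both Maclaurin series and multiply, keeping only the needed powers.
p(0) = 0
p′(0) = 2
p′′(0) = -4
p′′′(0) = 28
So c_3 = p′′′(0)/3! = 14/3.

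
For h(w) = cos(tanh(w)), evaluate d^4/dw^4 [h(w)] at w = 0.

9

Compose series: expand the inner function first, then feed it into the outer expansion.
The coefficient of w^4 in the expansion is 3/8, so h^(4)(0) = 4! * (3/8) = 9.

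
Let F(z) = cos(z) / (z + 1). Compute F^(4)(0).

13

Multiply the numerator's expansion by the denominator's geometric series.
From the series, [z^4] F = 13/24; multiply by 4! = 24 to get 13.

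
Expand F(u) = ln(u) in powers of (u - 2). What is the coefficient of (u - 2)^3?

Differentiate repeatedly and evaluate at the center.
F(2) = ln(2)
F′(2) = 1/2
F′′(2) = -1/4
F′′′(2) = 1/4

1/24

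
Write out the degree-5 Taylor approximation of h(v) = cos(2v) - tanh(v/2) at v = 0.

-v^5/240 + 2*v^4/3 + v^3/24 - 2*v^2 - v/2 + 1

Combine the two series term by term.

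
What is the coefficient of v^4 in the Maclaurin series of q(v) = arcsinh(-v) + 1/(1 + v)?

Add the two expansions coefficient-wise.
[v^0] = 1;  [v^1] = -2;  [v^2] = 1;  [v^3] = -5/6;  [v^4] = 1.
So c_4 = q^(4)(0)/4! = 1.

1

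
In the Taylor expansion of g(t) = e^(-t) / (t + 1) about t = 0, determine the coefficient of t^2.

5/2

Use 1/(1 - r) = Σ r^k on the denominator, then take the Cauchy product.
g(0) = 1
g′(0) = -2
g′′(0) = 5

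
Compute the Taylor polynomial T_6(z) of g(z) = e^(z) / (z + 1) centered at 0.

Multiply the numerator's expansion by the denominator's geometric series.

53*z^6/144 - 11*z^5/30 + 3*z^4/8 - z^3/3 + z^2/2 + 1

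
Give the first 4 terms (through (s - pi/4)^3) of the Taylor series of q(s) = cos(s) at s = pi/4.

sqrt(2)*(s - pi/4)^3/12 - sqrt(2)*(s - pi/4)^2/4 - sqrt(2)*(s - pi/4)/2 + sqrt(2)/2

Differentiate repeatedly and evaluate at the center.
[(s - pi/4)^0] = sqrt(2)/2;  [(s - pi/4)^1] = -sqrt(2)/2;  [(s - pi/4)^2] = -sqrt(2)/4;  [(s - pi/4)^3] = sqrt(2)/12.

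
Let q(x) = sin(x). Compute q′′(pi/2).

The coefficient of (x - pi/2)^2 in the expansion is -1/2, so q′′(pi/2) = 2! * (-1/2) = -1.

-1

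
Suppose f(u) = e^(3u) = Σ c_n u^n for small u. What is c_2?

9/2

Compute the successive derivatives at the expansion point and divide by k!.
f(0) = 1
f′(0) = 3
f′′(0) = 9
Dividing each by k! gives the coefficients c_0, ..., c_2.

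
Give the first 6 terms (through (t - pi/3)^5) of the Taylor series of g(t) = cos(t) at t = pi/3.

[(t - pi/3)^0] = 1/2;  [(t - pi/3)^1] = -sqrt(3)/2;  [(t - pi/3)^2] = -1/4;  [(t - pi/3)^3] = sqrt(3)/12;  [(t - pi/3)^4] = 1/48;  [(t - pi/3)^5] = -sqrt(3)/240.

-sqrt(3)*(t - pi/3)^5/240 + (t - pi/3)^4/48 + sqrt(3)*(t - pi/3)^3/12 - (t - pi/3)^2/4 - sqrt(3)*(t - pi/3)/2 + 1/2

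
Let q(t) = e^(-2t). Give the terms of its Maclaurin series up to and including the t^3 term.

-4*t^3/3 + 2*t^2 - 2*t + 1

Compute the successive derivatives at the expansion point and divide by k!.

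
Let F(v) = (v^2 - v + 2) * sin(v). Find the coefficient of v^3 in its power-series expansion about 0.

Multiply each power in the prefactor through the base expansion.
F(0) = 0
F′(0) = 2
F′′(0) = -2
F′′′(0) = 4

2/3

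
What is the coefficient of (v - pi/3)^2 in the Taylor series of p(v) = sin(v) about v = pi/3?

-sqrt(3)/4

p(pi/3) = sqrt(3)/2
p′(pi/3) = 1/2
p′′(pi/3) = -sqrt(3)/2
So c_2 = p′′(pi/3)/2! = -sqrt(3)/4.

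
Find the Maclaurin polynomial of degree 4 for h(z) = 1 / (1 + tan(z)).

5*z^4/3 - 4*z^3/3 + z^2 - z + 1

Write 1/(1+u) = 1 - u + u^2 - u^3 + ... and substitute the series for u.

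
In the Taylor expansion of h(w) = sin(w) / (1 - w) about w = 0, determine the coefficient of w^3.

5/6

Write out both Maclaurin series and multiply, keeping only the needed powers.
h(0) = 0
h′(0) = 1
h′′(0) = 2
h′′′(0) = 5
So c_3 = h′′′(0)/3! = 5/6.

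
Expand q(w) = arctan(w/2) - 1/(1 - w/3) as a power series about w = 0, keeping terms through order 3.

Combine the two series term by term.

-17*w^3/216 - w^2/9 + w/6 - 1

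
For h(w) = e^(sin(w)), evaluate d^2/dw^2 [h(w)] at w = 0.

Compose series: expand the inner function first, then feed it into the outer expansion.
The coefficient of w^2 in the expansion is 1/2, so h′′(0) = 2! * (1/2) = 1.

1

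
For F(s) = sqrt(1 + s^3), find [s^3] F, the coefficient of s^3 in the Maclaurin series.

1/2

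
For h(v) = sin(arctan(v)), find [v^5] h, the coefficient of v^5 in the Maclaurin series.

Let u equal the inner series; expand the outer function in u and truncate.
[v^0] = 0;  [v^1] = 1;  [v^2] = 0;  [v^3] = -1/2;  [v^4] = 0;  [v^5] = 3/8.

3/8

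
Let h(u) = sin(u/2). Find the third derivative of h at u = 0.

The coefficient of u^3 in the expansion is -1/48, so h′′′(0) = 3! * (-1/48) = -1/8.

-1/8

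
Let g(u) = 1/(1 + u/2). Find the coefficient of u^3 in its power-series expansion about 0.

c_3 = g′′′(0)/3! = -1/8.

-1/8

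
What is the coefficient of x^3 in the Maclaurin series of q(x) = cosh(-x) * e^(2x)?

7/3

Expand each factor separately, then convolve coefficients.
q(0) = 1
q′(0) = 2
q′′(0) = 5
q′′′(0) = 14
So c_3 = q′′′(0)/3! = 7/3.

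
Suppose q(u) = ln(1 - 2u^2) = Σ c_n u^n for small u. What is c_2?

Differentiate repeatedly and evaluate at the center.
q(0) = 0
q′(0) = 0
q′′(0) = -4
So c_2 = q′′(0)/2! = -2.

-2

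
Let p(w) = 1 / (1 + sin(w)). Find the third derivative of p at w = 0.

Expand as Σ (-1)^k u^k with u equal to the inner function's series.
From the series, [w^3] p = -5/6; multiply by 3! = 6 to get -5.

-5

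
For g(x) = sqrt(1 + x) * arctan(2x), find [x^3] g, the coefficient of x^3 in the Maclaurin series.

-35/12

Multiply the two series term by term and collect like powers.
g(0) = 0
g′(0) = 2
g′′(0) = 2
g′′′(0) = -35/2
So c_3 = g′′′(0)/3! = -35/12.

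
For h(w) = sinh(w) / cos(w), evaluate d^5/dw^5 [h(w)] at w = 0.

36

Write the quotient as an unknown series and match coefficients against numerator = denominator · series.
From the series, [w^5] h = 3/10; multiply by 5! = 120 to get 36.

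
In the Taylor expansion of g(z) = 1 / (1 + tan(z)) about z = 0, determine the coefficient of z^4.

5/3

Expand as Σ (-1)^k u^k with u equal to the inner function's series.
g(0) = 1
g′(0) = -1
g′′(0) = 2
g′′′(0) = -8
g^(4)(0) = 40
The Taylor polynomial is Σ g^(k)(0)/k! · z^k.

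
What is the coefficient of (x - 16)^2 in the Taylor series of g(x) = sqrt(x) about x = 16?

-1/512

Use the known series and substitute for the argument.
g(16) = 4
g′(16) = 1/8
g′′(16) = -1/256
Dividing each by k! gives the coefficients c_0, ..., c_2.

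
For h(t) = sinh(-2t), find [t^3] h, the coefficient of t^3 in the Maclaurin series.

-4/3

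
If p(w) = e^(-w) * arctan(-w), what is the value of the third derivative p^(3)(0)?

-1

Expand each factor separately, then convolve coefficients.
The coefficient of w^3 in the expansion is -1/6, so p′′′(0) = 3! * (-1/6) = -1.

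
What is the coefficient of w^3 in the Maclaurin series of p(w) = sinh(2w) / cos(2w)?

16/3

Divide the numerator series by the denominator series (power-series long division).
p(0) = 0
p′(0) = 2
p′′(0) = 0
p′′′(0) = 32
So c_3 = p′′′(0)/3! = 16/3.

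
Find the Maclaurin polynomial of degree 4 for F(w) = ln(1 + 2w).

Apply the Taylor formula c_k = f^(k)(a)/k!.
F(0) = 0
F′(0) = 2
F′′(0) = -4
F′′′(0) = 16
F^(4)(0) = -96
Then c_k = F^(k)(0)/k! gives each Taylor coefficient.

-4*w^4 + 8*w^3/3 - 2*w^2 + 2*w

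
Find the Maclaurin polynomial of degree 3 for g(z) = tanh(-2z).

Apply the Taylor formula c_k = f^(k)(a)/k!.
g(0) = 0
g′(0) = -2
g′′(0) = 0
g′′′(0) = 16

8*z^3/3 - 2*z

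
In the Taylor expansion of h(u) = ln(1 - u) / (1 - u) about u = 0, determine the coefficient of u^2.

Multiply the numerator's expansion by the denominator's geometric series.
So c_2 = h′′(0)/2! = -3/2.

-3/2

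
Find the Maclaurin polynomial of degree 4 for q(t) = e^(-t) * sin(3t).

4*t^4 - 3*t^3 - 3*t^2 + 3*t

Take the Cauchy product of the two expansions.
q(0) = 0
q′(0) = 3
q′′(0) = -6
q′′′(0) = -18
q^(4)(0) = 96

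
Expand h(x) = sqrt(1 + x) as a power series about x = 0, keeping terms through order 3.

x^3/16 - x^2/8 + x/2 + 1

[x^0] = 1;  [x^1] = 1/2;  [x^2] = -1/8;  [x^3] = 1/16.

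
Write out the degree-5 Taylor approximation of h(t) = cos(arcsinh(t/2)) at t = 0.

5*t^4/384 - t^2/8 + 1

Plug the Maclaurin series of the inner function into that of the outer and collect terms.
h(0) = 1
h′(0) = 0
h′′(0) = -1/4
h′′′(0) = 0
h^(4)(0) = 5/16
h^(5)(0) = 0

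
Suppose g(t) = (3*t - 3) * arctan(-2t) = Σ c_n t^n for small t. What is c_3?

Distribute the polynomial across the series and collect like powers.
[t^0] = 0;  [t^1] = 6;  [t^2] = -6;  [t^3] = -8.

-8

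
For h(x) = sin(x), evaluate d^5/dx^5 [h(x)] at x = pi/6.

Apply the Taylor formula c_k = f^(k)(a)/k!.
From the series, [(x - pi/6)^5] h = sqrt(3)/240; multiply by 5! = 120 to get sqrt(3)/2.

sqrt(3)/2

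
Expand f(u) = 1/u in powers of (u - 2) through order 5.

Differentiate repeatedly and evaluate at the center.
[(u - 2)^0] = 1/2;  [(u - 2)^1] = -1/4;  [(u - 2)^2] = 1/8;  [(u - 2)^3] = -1/16;  [(u - 2)^4] = 1/32;  [(u - 2)^5] = -1/64.

-(u - 2)^5/64 + (u - 2)^4/32 - (u - 2)^3/16 + (u - 2)^2/8 - (u - 2)/4 + 1/2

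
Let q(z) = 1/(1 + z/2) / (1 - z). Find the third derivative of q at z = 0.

15/4

Write out both Maclaurin series and multiply, keeping only the needed powers.
The coefficient of z^3 in the expansion is 5/8, so q′′′(0) = 3! * (5/8) = 15/4.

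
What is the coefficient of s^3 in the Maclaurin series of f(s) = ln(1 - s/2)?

-1/24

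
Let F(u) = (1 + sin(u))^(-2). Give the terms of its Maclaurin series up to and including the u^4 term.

Substitute the inner expansion into the outer series and collect powers.

4*u^4 - 11*u^3/3 + 3*u^2 - 2*u + 1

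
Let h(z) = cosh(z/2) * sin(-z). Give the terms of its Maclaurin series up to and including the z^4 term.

Take the Cauchy product of the two expansions.
h(0) = 0
h′(0) = -1
h′′(0) = 0
h′′′(0) = 1/4
h^(4)(0) = 0
Then c_k = h^(k)(0)/k! gives each Taylor coefficient.

z^3/24 - z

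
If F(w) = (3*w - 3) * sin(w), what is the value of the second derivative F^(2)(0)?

Multiply each power in the prefactor through the base expansion.
The coefficient of w^2 in the expansion is 3, so F′′(0) = 2! * (3) = 6.

6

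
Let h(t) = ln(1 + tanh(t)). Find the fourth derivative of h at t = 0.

2

Substitute the inner expansion into the outer series and collect powers.
The coefficient of t^4 in the expansion is 1/12, so h^(4)(0) = 4! * (1/12) = 2.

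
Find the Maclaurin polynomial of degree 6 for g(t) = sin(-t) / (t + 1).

101*t^6/120 - 101*t^5/120 + 5*t^4/6 - 5*t^3/6 + t^2 - t

Expand 1/(denominator) as a geometric series and multiply by the numerator's series.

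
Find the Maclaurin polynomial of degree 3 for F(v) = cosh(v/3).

[v^0] = 1;  [v^1] = 0;  [v^2] = 1/18;  [v^3] = 0.

v^2/18 + 1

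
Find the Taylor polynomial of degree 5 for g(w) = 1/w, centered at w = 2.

-(w - 2)^5/64 + (w - 2)^4/32 - (w - 2)^3/16 + (w - 2)^2/8 - (w - 2)/4 + 1/2

Compute the successive derivatives at the expansion point and divide by k!.
g(2) = 1/2
g′(2) = -1/4
g′′(2) = 1/4
g′′′(2) = -3/8
g^(4)(2) = 3/4
g^(5)(2) = -15/8
The Taylor polynomial is Σ g^(k)(2)/k! · (w - 2)^k.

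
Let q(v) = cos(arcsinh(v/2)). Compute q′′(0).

-1/4

Substitute the inner expansion into the outer series and collect powers.
From the series, [v^2] q = -1/8; multiply by 2! = 2 to get -1/4.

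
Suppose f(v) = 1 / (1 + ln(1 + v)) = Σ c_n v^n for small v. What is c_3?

-7/3

Use the geometric series for the reciprocal, then substitute.
f(0) = 1
f′(0) = -1
f′′(0) = 3
f′′′(0) = -14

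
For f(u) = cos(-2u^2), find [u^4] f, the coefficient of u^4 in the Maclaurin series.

-2

f(0) = 1
f′(0) = 0
f′′(0) = 0
f′′′(0) = 0
f^(4)(0) = -48
So c_4 = f^(4)(0)/4! = -2.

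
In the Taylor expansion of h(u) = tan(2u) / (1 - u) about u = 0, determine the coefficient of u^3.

Multiply the two series term by term and collect like powers.
h(0) = 0
h′(0) = 2
h′′(0) = 4
h′′′(0) = 28
So c_3 = h′′′(0)/3! = 14/3.

14/3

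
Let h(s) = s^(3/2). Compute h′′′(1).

Apply the Taylor formula c_k = f^(k)(a)/k!.
The coefficient of (s - 1)^3 in the expansion is -1/16, so h′′′(1) = 3! * (-1/16) = -3/8.

-3/8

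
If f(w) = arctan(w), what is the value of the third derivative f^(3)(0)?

-2

The coefficient of w^3 in the expansion is -1/3, so f′′′(0) = 3! * (-1/3) = -2.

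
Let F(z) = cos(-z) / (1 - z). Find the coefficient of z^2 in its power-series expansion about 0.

Take the Cauchy product of the two expansions.
F(0) = 1
F′(0) = 1
F′′(0) = 1
So c_2 = F′′(0)/2! = 1/2.

1/2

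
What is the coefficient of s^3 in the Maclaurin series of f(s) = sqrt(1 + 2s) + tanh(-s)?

5/6

Add the two expansions coefficient-wise.
f(0) = 1
f′(0) = 0
f′′(0) = -1
f′′′(0) = 5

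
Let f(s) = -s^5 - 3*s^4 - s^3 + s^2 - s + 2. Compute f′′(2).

-314

From the series, [(s - 2)^2] f = -157; multiply by 2! = 2 to get -314.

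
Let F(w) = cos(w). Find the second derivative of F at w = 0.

-1

Compute the successive derivatives at the expansion point and divide by k!.
The coefficient of w^2 in the expansion is -1/2, so F′′(0) = 2! * (-1/2) = -1.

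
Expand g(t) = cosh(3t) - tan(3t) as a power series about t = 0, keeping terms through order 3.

-9*t^3 + 9*t^2/2 - 3*t + 1

Add the two expansions coefficient-wise.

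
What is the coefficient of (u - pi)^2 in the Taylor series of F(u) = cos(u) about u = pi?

F(pi) = -1
F′(pi) = 0
F′′(pi) = 1
So c_2 = F′′(pi)/2! = 1/2.

1/2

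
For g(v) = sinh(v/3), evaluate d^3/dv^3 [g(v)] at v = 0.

From the series, [v^3] g = 1/162; multiply by 3! = 6 to get 1/27.

1/27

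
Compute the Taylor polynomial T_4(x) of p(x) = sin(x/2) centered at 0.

Differentiate repeatedly and evaluate at the center.
p(0) = 0
p′(0) = 1/2
p′′(0) = 0
p′′′(0) = -1/8
p^(4)(0) = 0

-x^3/48 + x/2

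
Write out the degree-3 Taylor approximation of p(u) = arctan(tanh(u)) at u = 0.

Let u equal the inner series; expand the outer function in u and truncate.
p(0) = 0
p′(0) = 1
p′′(0) = 0
p′′′(0) = -4
Dividing each by k! gives the coefficients c_0, ..., c_3.

-2*u^3/3 + u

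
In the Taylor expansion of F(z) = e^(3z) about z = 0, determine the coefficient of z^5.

81/40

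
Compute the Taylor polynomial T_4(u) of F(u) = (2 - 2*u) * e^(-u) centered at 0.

Shift and add copies of the series according to the polynomial's terms.
F(0) = 2
F′(0) = -4
F′′(0) = 6
F′′′(0) = -8
F^(4)(0) = 10

5*u^4/12 - 4*u^3/3 + 3*u^2 - 4*u + 2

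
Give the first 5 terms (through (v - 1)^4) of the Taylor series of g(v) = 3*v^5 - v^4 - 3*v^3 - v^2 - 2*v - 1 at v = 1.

Apply the Taylor formula c_k = f^(k)(a)/k!.
g(1) = -5
g′(1) = -2
g′′(1) = 28
g′′′(1) = 138
g^(4)(1) = 336
The Taylor polynomial is Σ g^(k)(1)/k! · (v - 1)^k.

14*(v - 1)^4 + 23*(v - 1)^3 + 14*(v - 1)^2 - 2*(v - 1) - 5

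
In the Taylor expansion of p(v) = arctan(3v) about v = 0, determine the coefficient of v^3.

-9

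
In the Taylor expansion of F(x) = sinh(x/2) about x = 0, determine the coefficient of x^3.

1/48

Compute the successive derivatives at the expansion point and divide by k!.
F(0) = 0
F′(0) = 1/2
F′′(0) = 0
F′′′(0) = 1/8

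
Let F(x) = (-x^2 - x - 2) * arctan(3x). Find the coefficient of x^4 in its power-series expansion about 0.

9

Multiply each power in the prefactor through the base expansion.
F(0) = 0
F′(0) = -6
F′′(0) = -6
F′′′(0) = 90
F^(4)(0) = 216
So c_4 = F^(4)(0)/4! = 9.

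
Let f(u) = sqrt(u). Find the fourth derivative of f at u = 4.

The coefficient of (u - 4)^4 in the expansion is -5/16384, so f^(4)(4) = 4! * (-5/16384) = -15/2048.

-15/2048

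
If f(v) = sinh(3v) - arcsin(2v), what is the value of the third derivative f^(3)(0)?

19

Combine the two series term by term.
The coefficient of v^3 in the expansion is 19/6, so f′′′(0) = 3! * (19/6) = 19.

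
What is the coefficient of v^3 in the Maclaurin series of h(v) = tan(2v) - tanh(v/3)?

Expand each term separately and add.
h(0) = 0
h′(0) = 5/3
h′′(0) = 0
h′′′(0) = 434/27

217/81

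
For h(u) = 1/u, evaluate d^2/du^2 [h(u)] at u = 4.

1/32

Differentiate repeatedly and evaluate at the center.
The coefficient of (u - 4)^2 in the expansion is 1/64, so h′′(4) = 2! * (1/64) = 1/32.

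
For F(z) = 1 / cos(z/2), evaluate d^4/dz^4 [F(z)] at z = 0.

5/16

Write the quotient as an unknown series and match coefficients against numerator = denominator · series.
From the series, [z^4] F = 5/384; multiply by 4! = 24 to get 5/16.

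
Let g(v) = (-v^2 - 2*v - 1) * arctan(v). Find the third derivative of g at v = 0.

-4

Shift and add copies of the series according to the polynomial's terms.
The coefficient of v^3 in the expansion is -2/3, so g′′′(0) = 3! * (-2/3) = -4.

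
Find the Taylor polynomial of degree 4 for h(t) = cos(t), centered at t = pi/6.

sqrt(3)*(t - pi/6)^4/48 + (t - pi/6)^3/12 - sqrt(3)*(t - pi/6)^2/4 - (t - pi/6)/2 + sqrt(3)/2

h(pi/6) = sqrt(3)/2
h′(pi/6) = -1/2
h′′(pi/6) = -sqrt(3)/2
h′′′(pi/6) = 1/2
h^(4)(pi/6) = sqrt(3)/2
Dividing each by k! gives the coefficients c_0, ..., c_4.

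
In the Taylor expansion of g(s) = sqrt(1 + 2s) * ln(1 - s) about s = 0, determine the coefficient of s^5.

11/120

Take the Cauchy product of the two expansions.
g(0) = 0
g′(0) = -1
g′′(0) = -3
g′′′(0) = -2
g^(4)(0) = -20
g^(5)(0) = 11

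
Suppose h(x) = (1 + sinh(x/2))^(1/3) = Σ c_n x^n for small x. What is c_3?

19/1296

Substitute the inner expansion into the outer series and collect powers.
[x^0] = 1;  [x^1] = 1/6;  [x^2] = -1/36;  [x^3] = 19/1296.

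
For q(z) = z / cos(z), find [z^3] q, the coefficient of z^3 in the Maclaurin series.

Divide the numerator series by the denominator series (power-series long division).
[z^0] = 0;  [z^1] = 1;  [z^2] = 0;  [z^3] = 1/2.

1/2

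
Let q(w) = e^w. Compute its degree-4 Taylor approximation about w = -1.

(w + 1)^4*e^(-1)/24 + (w + 1)^3*e^(-1)/6 + (w + 1)^2*e^(-1)/2 + (w + 1)*e^(-1) + e^(-1)

q(-1) = e^(-1)
q′(-1) = e^(-1)
q′′(-1) = e^(-1)
q′′′(-1) = e^(-1)
q^(4)(-1) = e^(-1)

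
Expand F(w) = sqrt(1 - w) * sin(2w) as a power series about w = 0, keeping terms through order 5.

Write out both Maclaurin series and multiply, keeping only the needed powers.
F(0) = 0
F′(0) = 2
F′′(0) = -2
F′′′(0) = -19/2
F^(4)(0) = 13
F^(5)(0) = 341/8

341*w^5/960 + 13*w^4/24 - 19*w^3/12 - w^2 + 2*w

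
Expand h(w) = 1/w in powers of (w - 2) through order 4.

h(2) = 1/2
h′(2) = -1/4
h′′(2) = 1/4
h′′′(2) = -3/8
h^(4)(2) = 3/4

(w - 2)^4/32 - (w - 2)^3/16 + (w - 2)^2/8 - (w - 2)/4 + 1/2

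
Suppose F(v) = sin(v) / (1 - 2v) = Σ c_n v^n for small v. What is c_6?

1841/60

Write out both Maclaurin series and multiply, keeping only the needed powers.
F(0) = 0
F′(0) = 1
F′′(0) = 4
F′′′(0) = 23
F^(4)(0) = 184
F^(5)(0) = 1841
F^(6)(0) = 22092
So c_6 = F^(6)(0)/6! = 1841/60.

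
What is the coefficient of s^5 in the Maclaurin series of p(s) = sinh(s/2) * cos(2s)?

1121/3840

Take the Cauchy product of the two expansions.
p(0) = 0
p′(0) = 1/2
p′′(0) = 0
p′′′(0) = -47/8
p^(4)(0) = 0
p^(5)(0) = 1121/32
So c_5 = p^(5)(0)/5! = 1121/3840.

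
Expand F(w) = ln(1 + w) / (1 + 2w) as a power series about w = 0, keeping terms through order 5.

661*w^5/30 - 131*w^4/12 + 16*w^3/3 - 5*w^2/2 + w

Write out both Maclaurin series and multiply, keeping only the needed powers.
F(0) = 0
F′(0) = 1
F′′(0) = -5
F′′′(0) = 32
F^(4)(0) = -262
F^(5)(0) = 2644
The Taylor polynomial is Σ F^(k)(0)/k! · w^k.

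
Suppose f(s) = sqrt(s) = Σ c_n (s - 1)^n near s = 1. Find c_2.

f(1) = 1
f′(1) = 1/2
f′′(1) = -1/4

-1/8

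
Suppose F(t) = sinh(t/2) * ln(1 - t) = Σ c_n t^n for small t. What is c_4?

Multiply the two series term by term and collect like powers.
F(0) = 0
F′(0) = 0
F′′(0) = -1
F′′′(0) = -3/2
F^(4)(0) = -9/2
So c_4 = F^(4)(0)/4! = -3/16.

-3/16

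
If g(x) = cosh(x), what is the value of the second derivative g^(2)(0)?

1

Differentiate repeatedly and evaluate at the center.
From the series, [x^2] g = 1/2; multiply by 2! = 2 to get 1.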